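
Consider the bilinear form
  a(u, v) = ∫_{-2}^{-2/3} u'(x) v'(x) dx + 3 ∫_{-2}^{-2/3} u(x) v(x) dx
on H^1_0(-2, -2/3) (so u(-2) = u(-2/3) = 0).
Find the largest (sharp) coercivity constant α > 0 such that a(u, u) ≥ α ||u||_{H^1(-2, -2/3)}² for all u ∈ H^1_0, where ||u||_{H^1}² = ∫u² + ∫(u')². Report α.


α = 1

Coercivity of a(·,·) on H^1_0(-2, -2/3) means a(u, u) ≥ α ||u||_{H^1}² for every u ∈ H^1_0.
The interval has length L = 4/3, and Poincaré/coercivity depend only on L. Here a(u, u) = ∫(u')² + (3)·∫u².
Here c = 3 ≥ 1, so a(u,u) = ∫(u')² + c∫u² ≥ ∫(u')² + ∫u² = ||u||_{H^1}², i.e. α = 1 works. No larger α is possible: a(u,u) ≥ α||u||_{H^1}² means (1−α)∫(u')² ≥ (α−c)∫u², and for the modes u_n = sin(nπ(x−x₀)/L) (x₀ the left endpoint) one has ∫u_n²/∫(u_n')² = (L/(nπ))² → 0, so a(u_n,u_n)/||u_n||_{H^1}² → 1. Hence the optimal constant is α = 1.
Therefore α = 1.


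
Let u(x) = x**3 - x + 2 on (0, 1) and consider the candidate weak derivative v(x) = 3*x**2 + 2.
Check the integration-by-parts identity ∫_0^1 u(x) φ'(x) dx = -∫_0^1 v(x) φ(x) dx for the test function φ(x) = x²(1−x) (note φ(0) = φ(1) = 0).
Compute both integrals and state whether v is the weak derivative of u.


LHS = -1/60, RHS = -4/15. No, v is not the weak derivative of u.

u(x) = x**3 - x + 2, classical derivative u'(x) = 3*x**2 - 1.
φ(x) = x²(1−x), so φ'(x) = x*(2 - 3*x).
Note φ(0) = φ(1) = 0, so the boundary term u·φ vanishes.
LHS = ∫_0^1 u(x) φ'(x) dx = ∫_0^1 (-3*x^5 + 2*x^4 + 3*x^3 - 8*x^2 + 4*x) dx. Term by term:
  ∫_0^1 -3*x^5 dx = -1/2;  ∫_0^1 2*x^4 dx = 2/5;  ∫_0^1 3*x^3 dx = 3/4;
  ∫_0^1 -8*x^2 dx = -8/3;  ∫_0^1 4*x dx = 2.
Sum: -1/2 + 2/5 + 3/4 − 8/3 + 2 = -1/60.
So LHS = -1/60.
∫_0^1 v(x) φ(x) dx = ∫_0^1 (-3*x^5 + 3*x^4 - 2*x^3 + 2*x^2) dx. Term by term:
  ∫_0^1 -3*x^5 dx = -1/2;  ∫_0^1 3*x^4 dx = 3/5;  ∫_0^1 -2*x^3 dx = -1/2;
  ∫_0^1 2*x^2 dx = 2/3.
Sum: -1/2 + 3/5 − 1/2 + 2/3 = 4/15.
So RHS = -∫_0^1 v(x) φ(x) dx = -4/15.
LHS − RHS = 1/4 ≠ 0, so the identity fails.
(For a valid weak derivative the identity must hold for EVERY test function, in particular this one. The failure shows v is NOT the weak derivative of u.)
Correct weak derivative would be u'(x) = 3*x**2 - 1.


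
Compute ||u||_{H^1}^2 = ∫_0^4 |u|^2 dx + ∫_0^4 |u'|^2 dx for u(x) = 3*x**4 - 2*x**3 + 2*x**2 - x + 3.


||u||_{H^1}^2 = 48089912/105

The H^1 norm (squared) on an interval (0, L) is
  ||u||_{H^1}^2 = ∫_0^L u(x)^2 dx + ∫_0^L u'(x)^2 dx.
Compute u'(x) = 12*x**3 - 6*x**2 + 4*x - 1.
Then u(x)^2 = 9*x**8 - 12*x**7 + 16*x**6 - 14*x**5 + 26*x**4 - 16*x**3 + 13*x**2 - 6*x + 9 and u'(x)^2 = 144*x**6 - 144*x**5 + 132*x**4 - 72*x**3 + 28*x**2 - 8*x + 1.
Integrate each monomial from 0 to 4 using ∫_0^4 c·x^n dx = c·4^(n+1)/(n+1):
  ∫_0^4 u(x)^2 dx = ∫_0^4 (9*x^8 - 12*x^7 + 16*x^6 - 14*x^5 + 26*x^4 - 16*x^3 + 13*x^2 - 6*x + 9) dx. Term by term:
    ∫_0^4 9*x^8 dx = 262144;  ∫_0^4 -12*x^7 dx = -98304;  ∫_0^4 16*x^6 dx = 262144/7;
    ∫_0^4 -14*x^5 dx = -28672/3;  ∫_0^4 26*x^4 dx = 26624/5;  ∫_0^4 -16*x^3 dx = -1024;
    ∫_0^4 13*x^2 dx = 832/3;  ∫_0^4 -6*x dx = -48;  ∫_0^4 9 dx = 36.
  Sum: 262144 − 98304 + 262144/7 − 28672/3 + 26624/5 − 1024 + 832/3 − 48 + 36 = 6870428/35.
  ∫_0^4 u'(x)^2 dx = ∫_0^4 (144*x^6 - 144*x^5 + 132*x^4 - 72*x^3 + 28*x^2 - 8*x + 1) dx. Term by term:
    ∫_0^4 144*x^6 dx = 2359296/7;  ∫_0^4 -144*x^5 dx = -98304;  ∫_0^4 132*x^4 dx = 135168/5;
    ∫_0^4 -72*x^3 dx = -4608;  ∫_0^4 28*x^2 dx = 1792/3;  ∫_0^4 -8*x dx = -64;
    ∫_0^4 1 dx = 4.
  Sum: 2359296/7 − 98304 + 135168/5 − 4608 + 1792/3 − 64 + 4 = 27478628/105.
Adding: ||u||_{H^1}^2 = 6870428/35 + 27478628/105 = 48089912/105.


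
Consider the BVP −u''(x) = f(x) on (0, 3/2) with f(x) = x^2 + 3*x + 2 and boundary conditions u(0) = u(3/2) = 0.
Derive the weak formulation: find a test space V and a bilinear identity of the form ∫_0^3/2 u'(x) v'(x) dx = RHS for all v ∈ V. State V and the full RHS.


V = H^1_0(0, 3/2) (so v(0) = v(3/2) = 0); weak form: ∫_0^3/2 u'v' dx = ∫_0^3/2 (x^2 + 3*x + 2) v dx for all v ∈ V.

Multiply both sides by a test function v and integrate from 0 to 3/2:
  ∫_0^3/2 −u''(x) v(x) dx = ∫_0^3/2 f(x) v(x) dx.
Integrate the LHS by parts once:
  ∫_0^3/2 −u'' v dx = −[u'(x) v(x)]_0^3/2 + ∫_0^3/2 u'(x) v'(x) dx.
Thus ∫_0^3/2 u'(x) v'(x) dx = ∫_0^3/2 f(x) v(x) dx + [u'(x) v(x)]_0^3/2.
Choose V so that boundary terms are either known or forced to vanish.
u is Dirichlet: u(0) = u(3/2) = 0. Let V = H^1_0(0, 3/2); then v(0) = v(3/2) = 0, and [u' v]_0^3/2 = 0.
Weak formulation: find u (satisfying any essential BC) such that ∫_0^3/2 u'(x) v'(x) dx = ∫_0^3/2 f v dx for all v ∈ V.
Substituting f(x) = x^2 + 3*x + 2, the right-hand side is ∫_0^3/2 (x^2 + 3*x + 2) v dx.


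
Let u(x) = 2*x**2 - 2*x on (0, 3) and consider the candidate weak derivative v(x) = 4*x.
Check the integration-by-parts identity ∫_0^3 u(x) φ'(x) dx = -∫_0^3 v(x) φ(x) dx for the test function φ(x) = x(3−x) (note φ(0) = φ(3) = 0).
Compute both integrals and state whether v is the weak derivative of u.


LHS = -18, RHS = -27. No, v is not the weak derivative of u.

u(x) = 2*x**2 - 2*x, classical derivative u'(x) = 4*x - 2.
φ(x) = x(3−x), so φ'(x) = 3 - 2*x.
Note φ(0) = φ(3) = 0, so the boundary term u·φ vanishes.
LHS = ∫_0^3 u(x) φ'(x) dx = ∫_0^3 (-4*x^3 + 10*x^2 - 6*x) dx. Term by term:
  ∫_0^3 -4*x^3 dx = -81;  ∫_0^3 10*x^2 dx = 90;  ∫_0^3 -6*x dx = -27.
Sum: -81 + 90 − 27 = -18.
So LHS = -18.
∫_0^3 v(x) φ(x) dx = ∫_0^3 (-4*x^3 + 12*x^2) dx. Term by term:
  ∫_0^3 -4*x^3 dx = -81;  ∫_0^3 12*x^2 dx = 108.
Sum: -81 + 108 = 27.
So RHS = -∫_0^3 v(x) φ(x) dx = -27.
LHS − RHS = 9 ≠ 0, so the identity fails.
(For a valid weak derivative the identity must hold for EVERY test function, in particular this one. The failure shows v is NOT the weak derivative of u.)
Correct weak derivative would be u'(x) = 4*x - 2.


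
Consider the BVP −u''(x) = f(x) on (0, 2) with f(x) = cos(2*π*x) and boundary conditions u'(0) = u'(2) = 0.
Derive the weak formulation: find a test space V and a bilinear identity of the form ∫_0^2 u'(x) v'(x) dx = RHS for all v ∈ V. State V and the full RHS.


V = H^1(0, 2) (no boundary constraint on v; u is determined up to an additive constant); weak form: ∫_0^2 u'v' dx = ∫_0^2 (cos(2*π*x)) v dx for all v ∈ V.

Multiply both sides by a test function v and integrate from 0 to 2:
  ∫_0^2 −u''(x) v(x) dx = ∫_0^2 f(x) v(x) dx.
Integrate the LHS by parts once:
  ∫_0^2 −u'' v dx = −[u'(x) v(x)]_0^2 + ∫_0^2 u'(x) v'(x) dx.
Thus ∫_0^2 u'(x) v'(x) dx = ∫_0^2 f(x) v(x) dx + [u'(x) v(x)]_0^2.
Choose V so that boundary terms are either known or forced to vanish.
u has homogeneous Neumann: u'(0) = u'(2) = 0. So [u' v]_0^2 = 0·v(2) − 0·v(0) = 0 for any v; take V = H^1(0, 2).
Weak formulation: find u (satisfying any essential BC) such that ∫_0^2 u'(x) v'(x) dx = ∫_0^2 f v dx for all v ∈ V (homogeneous Neumann, so boundary terms vanish).
Substituting f(x) = cos(2*π*x), the right-hand side is ∫_0^2 (cos(2*π*x)) v dx.
Compatibility check (pure Neumann): taking v ≡ 1 ∈ V gives 0 = ∫_0^2 f dx + (0) − (0), i.e. ∫_0^2 f dx must equal u'(0) − u'(2) = 0. Indeed ∫_0^2 (cos(2*π*x)) dx = 0, so the data are compatible. The solution is then unique only up to an additive constant (fix it e.g. by requiring ∫_0^2 u dx = 0).


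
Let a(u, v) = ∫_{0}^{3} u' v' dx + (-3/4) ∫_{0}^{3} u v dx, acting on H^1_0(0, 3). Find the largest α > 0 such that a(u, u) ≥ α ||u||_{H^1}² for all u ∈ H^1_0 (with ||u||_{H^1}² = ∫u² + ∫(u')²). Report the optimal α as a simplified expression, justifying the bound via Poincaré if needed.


α = (-27/4 + π^2)/(9 + π^2)

Coercivity of a(·,·) on H^1_0(0, 3) means a(u, u) ≥ α ||u||_{H^1}² for every u ∈ H^1_0.
The interval has length L = 3, and Poincaré/coercivity depend only on L. Here a(u, u) = ∫(u')² + (-3/4)·∫u².
Here c = -3/4 < 0 with |c| < (π/L)² = π^2/9, so coercivity still holds. The condition a(u,u) ≥ α||u||_{H^1}² reads (1−α)∫(u')² ≥ (α−c)∫u². Any admissible α is ≤ 1 (rapidly oscillating u have ∫u²/∫(u')² → 0), and α = 1 would force 0 ≥ (1−c)∫u², impossible since c < 1; so 1−α > 0. By the sharp Poincaré inequality on H^1_0 of an interval of length L, ∫(u')² ≥ (π/L)²∫u² with equality for the first sine mode sin(π(x−x₀)/L) (x₀ the left endpoint), so the inequality holds for all u iff (1−α)(π/L)² ≥ α − c, i.e. α ≤ ((π/L)² + c)/((π/L)² + 1) = (1 + c(L/π)²)/(1 + (L/π)²). (Direct route, valid since c ≤ 0: Poincaré gives c∫u² ≥ c(L/π)²∫(u')², so a(u,u) ≥ (1 + c(L/π)²)∫(u')², while ||u||_{H^1}² ≤ (1 + (L/π)²)∫(u')²; dividing yields the same α.) With (π/L)² = π^2/9 and c = -3/4, the largest admissible constant is α = ((π/L)² + c)/((π/L)² + 1).
Simplifying, α = (-27/4 + π^2)/(9 + π^2).


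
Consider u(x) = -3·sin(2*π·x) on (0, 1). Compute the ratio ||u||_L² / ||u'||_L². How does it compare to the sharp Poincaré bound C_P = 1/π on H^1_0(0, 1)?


||u||_L² / ||u'||_L² = 1/(2*π) < C_P = 1/π.

u(x) = -3·sin(2*π·x), so u'(x) = -6*π*cos(2*π*x).
Writing u(x) = A·sin(kπx/L) with A = -3 and k = 2, use ∫_0^L sin²(kπx/L) dx = L/2 and ∫_0^L cos²(kπx/L) dx = L/2.
u² = 9·sin²(2*π·x) and (u')² = 36*π^2·cos²(2*π·x), and each of sin², cos² integrates to L/2 = 1/2 over (0, 1).
∫_0^1 u² dx = 9/2, so ||u||_L² = 3*sqrt(2)/2.
∫_0^1 (u')² dx = 18*π^2, so ||u'||_L² = 3*sqrt(2)*π.
Ratio ||u||_L² / ||u'||_L² = 1/(2*π).
Sharp Poincaré constant on H^1_0(0, 1) is C_P = L/π = 1/π, achieved by sin(π·x).
This is the k = 2 harmonic; the ratio L/(kπ) is strictly less than C_P = L/π, consistent with the sharp inequality ||u||_L² ≤ C_P ||u'||_L².


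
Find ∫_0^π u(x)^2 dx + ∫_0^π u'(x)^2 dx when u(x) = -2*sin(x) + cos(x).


||u||_{H^1(0,π)}^2 = 5*π

u'(x) = -sin(x) - 2*cos(x).
Expand u² and (u')² and integrate term by term on (0, π), using: for integers n ≥ 1, ∫_0^π sin²(nx) dx = ∫_0^π cos²(nx) dx = π/2; for n ≠ n', ∫_0^π sin(nx)sin(n'x) dx = ∫_0^π cos(nx)cos(n'x) dx = 0; and by product-to-sum, ∫_0^π sin(nx)cos(n'x) dx = ½∫_0^π [sin((n+n')x) + sin((n−n')x)] dx, which is 0 when n+n' is even and 2n/(n²−n'²) when n+n' is odd (it need not vanish on (0, π)).
  u² squared terms: (-2)²·∫sin(x)² dx = 4·π/2 = 2*π;  (1)²·∫cos(x)² dx = 1·π/2 = π/2.
  u² cross terms: 2·(-2)·(1)·∫sin(x)·cos(x) dx = -4·(0) = 0.
  So ∫_0^π u² dx = 2*π + π/2 + 0 = 5*π/2.
  (u')² squared terms: (-1)²·∫sin(x)² dx = 1·π/2 = π/2;  (-2)²·∫cos(x)² dx = 4·π/2 = 2*π.
  (u')² cross terms: 2·(-1)·(-2)·∫sin(x)·cos(x) dx = 4·(0) = 0.
  So ∫_0^π (u')² dx = π/2 + 2*π + 0 = 5*π/2.
||u||_{H^1}^2 = (5*π/2) + (5*π/2) = 5*π.


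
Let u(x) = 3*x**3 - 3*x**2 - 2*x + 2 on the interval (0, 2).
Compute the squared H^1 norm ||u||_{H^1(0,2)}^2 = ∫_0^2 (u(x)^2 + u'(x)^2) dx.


||u||_{H^1}^2 = 17056/105

The H^1 norm (squared) on an interval (0, L) is
  ||u||_{H^1}^2 = ∫_0^L u(x)^2 dx + ∫_0^L u'(x)^2 dx.
Compute u'(x) = 9*x**2 - 6*x - 2.
Then u(x)^2 = 9*x**6 - 18*x**5 - 3*x**4 + 24*x**3 - 8*x**2 - 8*x + 4 and u'(x)^2 = 81*x**4 - 108*x**3 + 24*x + 4.
Integrate each monomial from 0 to 2 using ∫_0^2 c·x^n dx = c·2^(n+1)/(n+1):
  ∫_0^2 u(x)^2 dx = ∫_0^2 (9*x^6 - 18*x^5 - 3*x^4 + 24*x^3 - 8*x^2 - 8*x + 4) dx. Term by term:
    ∫_0^2 9*x^6 dx = 1152/7;  ∫_0^2 -18*x^5 dx = -192;  ∫_0^2 -3*x^4 dx = -96/5;
    ∫_0^2 24*x^3 dx = 96;  ∫_0^2 -8*x^2 dx = -64/3;  ∫_0^2 -8*x dx = -16;
    ∫_0^2 4 dx = 8.
  Sum: 1152/7 − 192 − 96/5 + 96 − 64/3 − 16 + 8 = 2104/105.
  ∫_0^2 u'(x)^2 dx = ∫_0^2 (81*x^4 - 108*x^3 + 24*x + 4) dx. Term by term:
    ∫_0^2 81*x^4 dx = 2592/5;  ∫_0^2 -108*x^3 dx = -432;  ∫_0^2 24*x dx = 48;
    ∫_0^2 4 dx = 8.
  Sum: 2592/5 − 432 + 48 + 8 = 712/5.
Adding: ||u||_{H^1}^2 = 2104/105 + 712/5 = 17056/105.


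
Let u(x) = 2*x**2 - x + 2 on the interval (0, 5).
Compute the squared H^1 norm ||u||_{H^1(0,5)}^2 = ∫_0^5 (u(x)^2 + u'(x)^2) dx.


||u||_{H^1}^2 = 8375/3

The H^1 norm (squared) on an interval (0, L) is
  ||u||_{H^1}^2 = ∫_0^L u(x)^2 dx + ∫_0^L u'(x)^2 dx.
Compute u'(x) = 4*x - 1.
Then u(x)^2 = 4*x**4 - 4*x**3 + 9*x**2 - 4*x + 4 and u'(x)^2 = 16*x**2 - 8*x + 1.
Integrate each monomial from 0 to 5 using ∫_0^5 c·x^n dx = c·5^(n+1)/(n+1):
  ∫_0^5 u(x)^2 dx = ∫_0^5 (4*x^4 - 4*x^3 + 9*x^2 - 4*x + 4) dx. Term by term:
    ∫_0^5 4*x^4 dx = 2500;  ∫_0^5 -4*x^3 dx = -625;  ∫_0^5 9*x^2 dx = 375;
    ∫_0^5 -4*x dx = -50;  ∫_0^5 4 dx = 20.
  Sum: 2500 − 625 + 375 − 50 + 20 = 2220.
  ∫_0^5 u'(x)^2 dx = ∫_0^5 (16*x^2 - 8*x + 1) dx. Term by term:
    ∫_0^5 16*x^2 dx = 2000/3;  ∫_0^5 -8*x dx = -100;  ∫_0^5 1 dx = 5.
  Sum: 2000/3 − 100 + 5 = 1715/3.
Adding: ||u||_{H^1}^2 = 2220 + 1715/3 = 8375/3.


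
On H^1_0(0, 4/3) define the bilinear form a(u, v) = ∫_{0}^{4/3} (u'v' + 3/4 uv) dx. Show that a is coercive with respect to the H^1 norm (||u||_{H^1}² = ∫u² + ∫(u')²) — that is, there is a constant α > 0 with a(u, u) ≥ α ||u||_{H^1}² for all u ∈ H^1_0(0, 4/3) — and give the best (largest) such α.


α = 3*(4 + 3*π^2)/(16 + 9*π^2)

Coercivity of a(·,·) on H^1_0(0, 4/3) means a(u, u) ≥ α ||u||_{H^1}² for every u ∈ H^1_0.
The interval has length L = 4/3, and Poincaré/coercivity depend only on L. Here a(u, u) = ∫(u')² + (3/4)·∫u².
Here 0 < c = 3/4 < 1. The condition a(u,u) ≥ α||u||_{H^1}² reads (1−α)∫(u')² ≥ (α−c)∫u². Any admissible α is ≤ 1 (rapidly oscillating u have ∫u²/∫(u')² → 0), and α = 1 would force 0 ≥ (1−c)∫u², impossible since c < 1; so 1−α > 0. By the sharp Poincaré inequality on H^1_0 of an interval of length L, ∫(u')² ≥ (π/L)²∫u² with equality for the first sine mode sin(π(x−x₀)/L) (x₀ the left endpoint), so the inequality holds for all u iff (1−α)(π/L)² ≥ α − c, i.e. α ≤ ((π/L)² + c)/((π/L)² + 1) = (1 + c(L/π)²)/(1 + (L/π)²). With (π/L)² = 9*π^2/16 and c = 3/4, the largest admissible constant is α = ((π/L)² + c)/((π/L)² + 1).
Simplifying, α = 3*(4 + 3*π^2)/(16 + 9*π^2).


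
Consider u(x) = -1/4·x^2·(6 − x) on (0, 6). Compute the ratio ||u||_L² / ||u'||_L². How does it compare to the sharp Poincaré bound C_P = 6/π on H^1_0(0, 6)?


||u||_L² / ||u'||_L² = 3*sqrt(14)/7 < C_P = 6/π.

u(x) = -1/4·x^2·(6 − x), so u'(x) = 3*x*(x - 4)/4.
u(x) = -1/4·x^2·(6 − x) vanishes at x = 0 and x = 6, so u ∈ H^1_0(0, 6). Differentiate via the product rule and integrate the resulting polynomials term by term.
  ∫_0^6 u² dx = ∫_0^6 (x^6/16 - 3*x^5/4 + 9*x^4/4) dx. Term by term:
    ∫_0^6 x^6/16 dx = 17496/7;  ∫_0^6 -3*x^5/4 dx = -5832;  ∫_0^6 9*x^4/4 dx = 17496/5.
  Sum: 17496/7 − 5832 + 17496/5 = 5832/35.
  ∫_0^6 (u')² dx = ∫_0^6 (9*x^4/16 - 9*x^3/2 + 9*x^2) dx. Term by term:
    ∫_0^6 9*x^4/16 dx = 4374/5;  ∫_0^6 -9*x^3/2 dx = -1458;  ∫_0^6 9*x^2 dx = 648.
  Sum: 4374/5 − 1458 + 648 = 324/5.
∫_0^6 u² dx = 5832/35, so ||u||_L² = 54*sqrt(70)/35.
∫_0^6 (u')² dx = 324/5, so ||u'||_L² = 18*sqrt(5)/5.
Ratio ||u||_L² / ||u'||_L² = 3*sqrt(14)/7.
Sharp Poincaré constant on H^1_0(0, 6) is C_P = L/π = 6/π, achieved by sin(π/6·x).
A polynomial bump cannot attain the sharp Poincaré constant (only the first sine eigenfunction does), so the ratio is strictly less than C_P, consistent with ||u||_L² ≤ C_P ||u'||_L².


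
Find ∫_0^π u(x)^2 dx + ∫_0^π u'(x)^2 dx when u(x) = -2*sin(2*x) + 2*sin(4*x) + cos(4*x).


||u||_{H^1(0,π)}^2 = 105*π/2

u'(x) = -4*sin(4*x) - 4*cos(2*x) + 8*cos(4*x).
Expand u² and (u')² and integrate term by term on (0, π), using: for integers n ≥ 1, ∫_0^π sin²(nx) dx = ∫_0^π cos²(nx) dx = π/2; for n ≠ n', ∫_0^π sin(nx)sin(n'x) dx = ∫_0^π cos(nx)cos(n'x) dx = 0; and by product-to-sum, ∫_0^π sin(nx)cos(n'x) dx = ½∫_0^π [sin((n+n')x) + sin((n−n')x)] dx, which is 0 when n+n' is even and 2n/(n²−n'²) when n+n' is odd (it need not vanish on (0, π)).
  u² squared terms: (-2)²·∫sin(2x)² dx = 4·π/2 = 2*π;  (2)²·∫sin(4x)² dx = 4·π/2 = 2*π;  (1)²·∫cos(4x)² dx = 1·π/2 = π/2.
  u² cross terms: 2·(-2)·(2)·∫sin(2x)·sin(4x) dx = -8·(0) = 0;  2·(-2)·(1)·∫sin(2x)·cos(4x) dx = -4·(0) = 0;  2·(2)·(1)·∫sin(4x)·cos(4x) dx = 4·(0) = 0.
  So ∫_0^π u² dx = 2*π + 2*π + π/2 + 0 + 0 + 0 = 9*π/2.
  (u')² squared terms: (-4)²·∫cos(2x)² dx = 16·π/2 = 8*π;  (-4)²·∫sin(4x)² dx = 16·π/2 = 8*π;  (8)²·∫cos(4x)² dx = 64·π/2 = 32*π.
  (u')² cross terms: 2·(-4)·(-4)·∫cos(2x)·sin(4x) dx = 32·(0) = 0;  2·(-4)·(8)·∫cos(2x)·cos(4x) dx = -64·(0) = 0;  2·(-4)·(8)·∫sin(4x)·cos(4x) dx = -64·(0) = 0.
  So ∫_0^π (u')² dx = 8*π + 8*π + 32*π + 0 + 0 + 0 = 48*π.
||u||_{H^1}^2 = (9*π/2) + (48*π) = 105*π/2.


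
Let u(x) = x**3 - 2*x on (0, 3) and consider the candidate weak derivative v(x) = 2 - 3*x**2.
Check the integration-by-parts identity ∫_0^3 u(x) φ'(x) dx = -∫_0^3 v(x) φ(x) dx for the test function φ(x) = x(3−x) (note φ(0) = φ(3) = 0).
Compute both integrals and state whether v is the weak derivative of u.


LHS = -549/20, RHS = 549/20. No, v is not the weak derivative of u.

u(x) = x**3 - 2*x, classical derivative u'(x) = 3*x**2 - 2.
φ(x) = x(3−x), so φ'(x) = 3 - 2*x.
Note φ(0) = φ(3) = 0, so the boundary term u·φ vanishes.
LHS = ∫_0^3 u(x) φ'(x) dx = ∫_0^3 (-2*x^4 + 3*x^3 + 4*x^2 - 6*x) dx. Term by term:
  ∫_0^3 -2*x^4 dx = -486/5;  ∫_0^3 3*x^3 dx = 243/4;  ∫_0^3 4*x^2 dx = 36;
  ∫_0^3 -6*x dx = -27.
Sum: -486/5 + 243/4 + 36 − 27 = -549/20.
So LHS = -549/20.
∫_0^3 v(x) φ(x) dx = ∫_0^3 (3*x^4 - 9*x^3 - 2*x^2 + 6*x) dx. Term by term:
  ∫_0^3 3*x^4 dx = 729/5;  ∫_0^3 -9*x^3 dx = -729/4;  ∫_0^3 -2*x^2 dx = -18;
  ∫_0^3 6*x dx = 27.
Sum: 729/5 − 729/4 − 18 + 27 = -549/20.
So RHS = -∫_0^3 v(x) φ(x) dx = 549/20.
LHS − RHS = -549/10 ≠ 0, so the identity fails.
(For a valid weak derivative the identity must hold for EVERY test function, in particular this one. The failure shows v is NOT the weak derivative of u.)
Correct weak derivative would be u'(x) = 3*x**2 - 2.


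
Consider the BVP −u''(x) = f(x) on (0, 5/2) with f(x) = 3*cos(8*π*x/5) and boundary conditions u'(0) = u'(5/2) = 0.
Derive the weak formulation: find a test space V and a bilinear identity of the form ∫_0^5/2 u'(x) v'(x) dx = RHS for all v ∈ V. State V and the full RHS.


V = H^1(0, 5/2) (no boundary constraint on v; u is determined up to an additive constant); weak form: ∫_0^5/2 u'v' dx = ∫_0^5/2 (3*cos(8*π*x/5)) v dx for all v ∈ V.

Multiply both sides by a test function v and integrate from 0 to 5/2:
  ∫_0^5/2 −u''(x) v(x) dx = ∫_0^5/2 f(x) v(x) dx.
Integrate the LHS by parts once:
  ∫_0^5/2 −u'' v dx = −[u'(x) v(x)]_0^5/2 + ∫_0^5/2 u'(x) v'(x) dx.
Thus ∫_0^5/2 u'(x) v'(x) dx = ∫_0^5/2 f(x) v(x) dx + [u'(x) v(x)]_0^5/2.
Choose V so that boundary terms are either known or forced to vanish.
u has homogeneous Neumann: u'(0) = u'(5/2) = 0. So [u' v]_0^5/2 = 0·v(5/2) − 0·v(0) = 0 for any v; take V = H^1(0, 5/2).
Weak formulation: find u (satisfying any essential BC) such that ∫_0^5/2 u'(x) v'(x) dx = ∫_0^5/2 f v dx for all v ∈ V (homogeneous Neumann, so boundary terms vanish).
Substituting f(x) = 3*cos(8*π*x/5), the right-hand side is ∫_0^5/2 (3*cos(8*π*x/5)) v dx.
Compatibility check (pure Neumann): taking v ≡ 1 ∈ V gives 0 = ∫_0^5/2 f dx + (0) − (0), i.e. ∫_0^5/2 f dx must equal u'(0) − u'(5/2) = 0. Indeed ∫_0^5/2 (3*cos(8*π*x/5)) dx = 0, so the data are compatible. The solution is then unique only up to an additive constant (fix it e.g. by requiring ∫_0^5/2 u dx = 0).


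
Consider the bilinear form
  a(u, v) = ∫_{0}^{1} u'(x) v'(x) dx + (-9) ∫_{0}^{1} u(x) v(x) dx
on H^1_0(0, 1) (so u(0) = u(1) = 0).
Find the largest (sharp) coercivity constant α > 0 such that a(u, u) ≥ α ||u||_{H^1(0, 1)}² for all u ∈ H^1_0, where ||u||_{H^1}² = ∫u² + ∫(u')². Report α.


α = (-9 + π^2)/(1 + π^2)

Coercivity of a(·,·) on H^1_0(0, 1) means a(u, u) ≥ α ||u||_{H^1}² for every u ∈ H^1_0.
The interval has length L = 1, and Poincaré/coercivity depend only on L. Here a(u, u) = ∫(u')² + (-9)·∫u².
Here c = -9 < 0 with |c| < (π/L)² = π^2, so coercivity still holds. The condition a(u,u) ≥ α||u||_{H^1}² reads (1−α)∫(u')² ≥ (α−c)∫u². Any admissible α is ≤ 1 (rapidly oscillating u have ∫u²/∫(u')² → 0), and α = 1 would force 0 ≥ (1−c)∫u², impossible since c < 1; so 1−α > 0. By the sharp Poincaré inequality on H^1_0 of an interval of length L, ∫(u')² ≥ (π/L)²∫u² with equality for the first sine mode sin(π(x−x₀)/L) (x₀ the left endpoint), so the inequality holds for all u iff (1−α)(π/L)² ≥ α − c, i.e. α ≤ ((π/L)² + c)/((π/L)² + 1) = (1 + c(L/π)²)/(1 + (L/π)²). (Direct route, valid since c ≤ 0: Poincaré gives c∫u² ≥ c(L/π)²∫(u')², so a(u,u) ≥ (1 + c(L/π)²)∫(u')², while ||u||_{H^1}² ≤ (1 + (L/π)²)∫(u')²; dividing yields the same α.) With (π/L)² = π^2 and c = -9, the largest admissible constant is α = ((π/L)² + c)/((π/L)² + 1).
Simplifying, α = (-9 + π^2)/(1 + π^2).


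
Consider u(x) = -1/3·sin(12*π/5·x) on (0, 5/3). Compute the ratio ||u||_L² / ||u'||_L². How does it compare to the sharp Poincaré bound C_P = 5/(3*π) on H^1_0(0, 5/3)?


||u||_L² / ||u'||_L² = 5/(12*π) < C_P = 5/(3*π).

u(x) = -1/3·sin(12*π/5·x), so u'(x) = -4*π*cos(12*π*x/5)/5.
Writing u(x) = A·sin(kπx/L) with A = -1/3 and k = 4, use ∫_0^L sin²(kπx/L) dx = L/2 and ∫_0^L cos²(kπx/L) dx = L/2.
u² = 1/9·sin²(12*π/5·x) and (u')² = 16*π^2/25·cos²(12*π/5·x), and each of sin², cos² integrates to L/2 = 5/6 over (0, 5/3).
∫_0^5/3 u² dx = 5/54, so ||u||_L² = sqrt(30)/18.
∫_0^5/3 (u')² dx = 8*π^2/15, so ||u'||_L² = 2*sqrt(30)*π/15.
Ratio ||u||_L² / ||u'||_L² = 5/(12*π).
Sharp Poincaré constant on H^1_0(0, 5/3) is C_P = L/π = 5/(3*π), achieved by sin(3*π/5·x).
This is the k = 4 harmonic; the ratio L/(kπ) is strictly less than C_P = L/π, consistent with the sharp inequality ||u||_L² ≤ C_P ||u'||_L².


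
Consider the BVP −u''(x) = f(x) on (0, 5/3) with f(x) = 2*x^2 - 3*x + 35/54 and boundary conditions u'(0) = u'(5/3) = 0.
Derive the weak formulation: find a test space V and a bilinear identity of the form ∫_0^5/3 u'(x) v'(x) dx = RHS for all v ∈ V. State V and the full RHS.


V = H^1(0, 5/3) (no boundary constraint on v; u is determined up to an additive constant); weak form: ∫_0^5/3 u'v' dx = ∫_0^5/3 (2*x^2 - 3*x + 35/54) v dx for all v ∈ V.

Multiply both sides by a test function v and integrate from 0 to 5/3:
  ∫_0^5/3 −u''(x) v(x) dx = ∫_0^5/3 f(x) v(x) dx.
Integrate the LHS by parts once:
  ∫_0^5/3 −u'' v dx = −[u'(x) v(x)]_0^5/3 + ∫_0^5/3 u'(x) v'(x) dx.
Thus ∫_0^5/3 u'(x) v'(x) dx = ∫_0^5/3 f(x) v(x) dx + [u'(x) v(x)]_0^5/3.
Choose V so that boundary terms are either known or forced to vanish.
u has homogeneous Neumann: u'(0) = u'(5/3) = 0. So [u' v]_0^5/3 = 0·v(5/3) − 0·v(0) = 0 for any v; take V = H^1(0, 5/3).
Weak formulation: find u (satisfying any essential BC) such that ∫_0^5/3 u'(x) v'(x) dx = ∫_0^5/3 f v dx for all v ∈ V (homogeneous Neumann, so boundary terms vanish).
Substituting f(x) = 2*x^2 - 3*x + 35/54, the right-hand side is ∫_0^5/3 (2*x^2 - 3*x + 35/54) v dx.
Compatibility check (pure Neumann): taking v ≡ 1 ∈ V gives 0 = ∫_0^5/3 f dx + (0) − (0), i.e. ∫_0^5/3 f dx must equal u'(0) − u'(5/3) = 0. Indeed ∫_0^5/3 (2*x^2 - 3*x + 35/54) dx = 0, so the data are compatible. The solution is then unique only up to an additive constant (fix it e.g. by requiring ∫_0^5/3 u dx = 0).


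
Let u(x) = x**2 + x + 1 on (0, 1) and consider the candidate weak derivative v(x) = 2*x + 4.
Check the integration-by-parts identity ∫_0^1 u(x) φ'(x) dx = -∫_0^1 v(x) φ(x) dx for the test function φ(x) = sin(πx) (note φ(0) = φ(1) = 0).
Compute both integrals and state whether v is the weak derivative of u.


LHS = -4/π, RHS = -10/π. No, v is not the weak derivative of u.

u(x) = x**2 + x + 1, classical derivative u'(x) = 2*x + 1.
φ(x) = sin(πx), so φ'(x) = π*cos(π*x).
Note φ(0) = φ(1) = 0, so the boundary term u·φ vanishes.
LHS = ∫_0^1 u(x) φ'(x) dx = ∫_0^1 (π*x^2*cos(π*x) + π*x*cos(π*x) + π*cos(π*x)) dx. Term by term:
  ∫_0^1 π*cos(π*x) dx = 0;  ∫_0^1 π*x*cos(π*x) dx = -2/π;  ∫_0^1 π*x^2*cos(π*x) dx = -2/π.
Sum: 0 − 2/π − 2/π = -4/π.
So LHS = -4/π.
∫_0^1 v(x) φ(x) dx = ∫_0^1 (2*x*sin(π*x) + 4*sin(π*x)) dx. Term by term:
  ∫_0^1 4*sin(π*x) dx = 8/π;  ∫_0^1 2*x*sin(π*x) dx = 2/π.
Sum: 8/π + 2/π = 10/π.
So RHS = -∫_0^1 v(x) φ(x) dx = -10/π.
LHS − RHS = 6/π ≠ 0, so the identity fails.
(For a valid weak derivative the identity must hold for EVERY test function, in particular this one. The failure shows v is NOT the weak derivative of u.)
Correct weak derivative would be u'(x) = 2*x + 1.


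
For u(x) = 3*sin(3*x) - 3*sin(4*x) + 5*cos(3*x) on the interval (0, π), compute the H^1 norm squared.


||u||_{H^1(0,π)}^2 = -2400/7 + 493*π/2

u'(x) = -15*sin(3*x) + 9*cos(3*x) - 12*cos(4*x).
Expand u² and (u')² and integrate term by term on (0, π), using: for integers n ≥ 1, ∫_0^π sin²(nx) dx = ∫_0^π cos²(nx) dx = π/2; for n ≠ n', ∫_0^π sin(nx)sin(n'x) dx = ∫_0^π cos(nx)cos(n'x) dx = 0; and by product-to-sum, ∫_0^π sin(nx)cos(n'x) dx = ½∫_0^π [sin((n+n')x) + sin((n−n')x)] dx, which is 0 when n+n' is even and 2n/(n²−n'²) when n+n' is odd (it need not vanish on (0, π)).
  u² squared terms: (-3)²·∫sin(4x)² dx = 9·π/2 = 9*π/2;  (3)²·∫sin(3x)² dx = 9·π/2 = 9*π/2;  (5)²·∫cos(3x)² dx = 25·π/2 = 25*π/2.
  u² cross terms: 2·(-3)·(3)·∫sin(4x)·sin(3x) dx = -18·(0) = 0;  2·(-3)·(5)·∫sin(4x)·cos(3x) dx = -30·(8/7) = -240/7;  2·(3)·(5)·∫sin(3x)·cos(3x) dx = 30·(0) = 0.
  So ∫_0^π u² dx = 9*π/2 + 9*π/2 + 25*π/2 + 0 − 240/7 + 0 = -240/7 + 43*π/2.
  (u')² squared terms: (-15)²·∫sin(3x)² dx = 225·π/2 = 225*π/2;  (-12)²·∫cos(4x)² dx = 144·π/2 = 72*π;  (9)²·∫cos(3x)² dx = 81·π/2 = 81*π/2.
  (u')² cross terms: 2·(-15)·(-12)·∫sin(3x)·cos(4x) dx = 360·(-6/7) = -2160/7;  2·(-15)·(9)·∫sin(3x)·cos(3x) dx = -270·(0) = 0;  2·(-12)·(9)·∫cos(4x)·cos(3x) dx = -216·(0) = 0.
  So ∫_0^π (u')² dx = 225*π/2 + 72*π + 81*π/2 − 2160/7 + 0 + 0 = -2160/7 + 225*π.
||u||_{H^1}^2 = (-240/7 + 43*π/2) + (-2160/7 + 225*π) = -2400/7 + 493*π/2.


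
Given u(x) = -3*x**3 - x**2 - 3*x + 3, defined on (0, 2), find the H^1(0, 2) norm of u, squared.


||u||_{H^1}^2 = 24176/21

The H^1 norm (squared) on an interval (0, L) is
  ||u||_{H^1}^2 = ∫_0^L u(x)^2 dx + ∫_0^L u'(x)^2 dx.
Compute u'(x) = -9*x**2 - 2*x - 3.
Then u(x)^2 = 9*x**6 + 6*x**5 + 19*x**4 - 12*x**3 + 3*x**2 - 18*x + 9 and u'(x)^2 = 81*x**4 + 36*x**3 + 58*x**2 + 12*x + 9.
Integrate each monomial from 0 to 2 using ∫_0^2 c·x^n dx = c·2^(n+1)/(n+1):
  ∫_0^2 u(x)^2 dx = ∫_0^2 (9*x^6 + 6*x^5 + 19*x^4 - 12*x^3 + 3*x^2 - 18*x + 9) dx. Term by term:
    ∫_0^2 9*x^6 dx = 1152/7;  ∫_0^2 6*x^5 dx = 64;  ∫_0^2 19*x^4 dx = 608/5;
    ∫_0^2 -12*x^3 dx = -48;  ∫_0^2 3*x^2 dx = 8;  ∫_0^2 -18*x dx = -36;
    ∫_0^2 9 dx = 18.
  Sum: 1152/7 + 64 + 608/5 − 48 + 8 − 36 + 18 = 10226/35.
  ∫_0^2 u'(x)^2 dx = ∫_0^2 (81*x^4 + 36*x^3 + 58*x^2 + 12*x + 9) dx. Term by term:
    ∫_0^2 81*x^4 dx = 2592/5;  ∫_0^2 36*x^3 dx = 144;  ∫_0^2 58*x^2 dx = 464/3;
    ∫_0^2 12*x dx = 24;  ∫_0^2 9 dx = 18.
  Sum: 2592/5 + 144 + 464/3 + 24 + 18 = 12886/15.
Adding: ||u||_{H^1}^2 = 10226/35 + 12886/15 = 24176/21.


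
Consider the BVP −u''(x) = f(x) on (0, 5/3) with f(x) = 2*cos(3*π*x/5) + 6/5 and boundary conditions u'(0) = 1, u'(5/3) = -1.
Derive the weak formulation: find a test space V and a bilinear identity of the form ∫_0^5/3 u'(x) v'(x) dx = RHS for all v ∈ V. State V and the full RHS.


V = H^1(0, 5/3) (v unrestricted at boundary; u is determined up to an additive constant); weak form: ∫_0^5/3 u'v' dx = ∫_0^5/3 (2*cos(3*π*x/5) + 6/5) v dx − v(5/3) − v(0) for all v ∈ V.

Multiply both sides by a test function v and integrate from 0 to 5/3:
  ∫_0^5/3 −u''(x) v(x) dx = ∫_0^5/3 f(x) v(x) dx.
Integrate the LHS by parts once:
  ∫_0^5/3 −u'' v dx = −[u'(x) v(x)]_0^5/3 + ∫_0^5/3 u'(x) v'(x) dx.
Thus ∫_0^5/3 u'(x) v'(x) dx = ∫_0^5/3 f(x) v(x) dx + [u'(x) v(x)]_0^5/3.
Choose V so that boundary terms are either known or forced to vanish.
u has inhomogeneous Neumann u'(0) = 1, u'(5/3) = -1. [u' v]_0^5/3 = (-1)·v(5/3) − (1)·v(0) = − v(5/3) − v(0). Take V = H^1(0, 5/3); boundary term becomes part of RHS.
Weak formulation: find u (satisfying any essential BC) such that ∫_0^5/3 u'(x) v'(x) dx = ∫_0^5/3 f v dx − v(5/3) − v(0) for all v ∈ V (Neumann data are natural BCs: they enter the RHS as boundary terms).
Substituting f(x) = 2*cos(3*π*x/5) + 6/5, the right-hand side is ∫_0^5/3 (2*cos(3*π*x/5) + 6/5) v dx − v(5/3) − v(0).
Compatibility check (pure Neumann): taking v ≡ 1 ∈ V gives 0 = ∫_0^5/3 f dx + (-1) − (1), i.e. ∫_0^5/3 f dx must equal u'(0) − u'(5/3) = 2. Indeed ∫_0^5/3 (2*cos(3*π*x/5) + 6/5) dx = 2, so the data are compatible. The solution is then unique only up to an additive constant (fix it e.g. by requiring ∫_0^5/3 u dx = 0).


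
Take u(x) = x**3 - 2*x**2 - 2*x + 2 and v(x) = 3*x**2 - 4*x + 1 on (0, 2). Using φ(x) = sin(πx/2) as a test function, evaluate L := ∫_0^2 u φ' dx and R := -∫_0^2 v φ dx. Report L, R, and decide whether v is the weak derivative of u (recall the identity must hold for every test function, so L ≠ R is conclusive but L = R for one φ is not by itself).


LHS = 96/π^3, RHS = -12/π + 96/π^3. No, v is not the weak derivative of u.

u(x) = x**3 - 2*x**2 - 2*x + 2, classical derivative u'(x) = 3*x**2 - 4*x - 2.
φ(x) = sin(πx/2), so φ'(x) = π*cos(π*x/2)/2.
Note φ(0) = φ(2) = 0, so the boundary term u·φ vanishes.
LHS = ∫_0^2 u(x) φ'(x) dx = ∫_0^2 (π*x^3*cos(π*x/2)/2 - π*x^2*cos(π*x/2) - π*x*cos(π*x/2) + π*cos(π*x/2)) dx. Term by term:
  ∫_0^2 π*cos(π*x/2) dx = 0;  ∫_0^2 π*x^3*cos(π*x/2)/2 dx = -24/π + 96/π^3;  ∫_0^2 -π*x*cos(π*x/2) dx = 8/π;
  ∫_0^2 -π*x^2*cos(π*x/2) dx = 16/π.
Sum: 0 + -24/π + 96/π^3 + 8/π + 16/π = 96/π^3.
So LHS = 96/π^3.
∫_0^2 v(x) φ(x) dx = ∫_0^2 (3*x^2*sin(π*x/2) - 4*x*sin(π*x/2) + sin(π*x/2)) dx. Term by term:
  ∫_0^2 -4*x*sin(π*x/2) dx = -16/π;  ∫_0^2 3*x^2*sin(π*x/2) dx = -96/π^3 + 24/π;  ∫_0^2 sin(π*x/2) dx = 4/π.
Sum: -16/π + -96/π^3 + 24/π + 4/π = -96/π^3 + 12/π.
So RHS = -∫_0^2 v(x) φ(x) dx = -12/π + 96/π^3.
LHS − RHS = 12/π ≠ 0, so the identity fails.
(For a valid weak derivative the identity must hold for EVERY test function, in particular this one. The failure shows v is NOT the weak derivative of u.)
Correct weak derivative would be u'(x) = 3*x**2 - 4*x - 2.


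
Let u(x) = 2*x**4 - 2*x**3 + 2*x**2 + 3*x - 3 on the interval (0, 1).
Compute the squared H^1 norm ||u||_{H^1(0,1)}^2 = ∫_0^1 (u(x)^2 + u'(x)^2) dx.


||u||_{H^1}^2 = 1909/63

The H^1 norm (squared) on an interval (0, L) is
  ||u||_{H^1}^2 = ∫_0^L u(x)^2 dx + ∫_0^L u'(x)^2 dx.
Compute u'(x) = 8*x**3 - 6*x**2 + 4*x + 3.
Then u(x)^2 = 4*x**8 - 8*x**7 + 12*x**6 + 4*x**5 - 20*x**4 + 24*x**3 - 3*x**2 - 18*x + 9 and u'(x)^2 = 64*x**6 - 96*x**5 + 100*x**4 - 20*x**2 + 24*x + 9.
Integrate each monomial from 0 to 1 using ∫_0^1 c·x^n dx = c·1^(n+1)/(n+1):
  ∫_0^1 u(x)^2 dx = ∫_0^1 (4*x^8 - 8*x^7 + 12*x^6 + 4*x^5 - 20*x^4 + 24*x^3 - 3*x^2 - 18*x + 9) dx. Term by term:
    ∫_0^1 4*x^8 dx = 4/9;  ∫_0^1 -8*x^7 dx = -1;  ∫_0^1 12*x^6 dx = 12/7;
    ∫_0^1 4*x^5 dx = 2/3;  ∫_0^1 -20*x^4 dx = -4;  ∫_0^1 24*x^3 dx = 6;
    ∫_0^1 -3*x^2 dx = -1;  ∫_0^1 -18*x dx = -9;  ∫_0^1 9 dx = 9.
  Sum: 4/9 − 1 + 12/7 + 2/3 − 4 + 6 − 1 − 9 + 9 = 178/63.
  ∫_0^1 u'(x)^2 dx = ∫_0^1 (64*x^6 - 96*x^5 + 100*x^4 - 20*x^2 + 24*x + 9) dx. Term by term:
    ∫_0^1 64*x^6 dx = 64/7;  ∫_0^1 -96*x^5 dx = -16;  ∫_0^1 100*x^4 dx = 20;
    ∫_0^1 -20*x^2 dx = -20/3;  ∫_0^1 24*x dx = 12;  ∫_0^1 9 dx = 9.
  Sum: 64/7 − 16 + 20 − 20/3 + 12 + 9 = 577/21.
Adding: ||u||_{H^1}^2 = 178/63 + 577/21 = 1909/63.


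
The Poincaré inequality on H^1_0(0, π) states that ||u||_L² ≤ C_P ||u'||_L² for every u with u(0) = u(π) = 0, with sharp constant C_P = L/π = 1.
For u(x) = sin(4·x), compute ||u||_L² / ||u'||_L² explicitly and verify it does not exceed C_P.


||u||_L² / ||u'||_L² = 1/4 < C_P = 1.

u(x) = sin(4·x), so u'(x) = 4*cos(4*x).
Writing u(x) = A·sin(kπx/L) with A = 1 and k = 4, use ∫_0^L sin²(kπx/L) dx = L/2 and ∫_0^L cos²(kπx/L) dx = L/2.
u² = 1·sin²(4·x) and (u')² = 16·cos²(4·x), and each of sin², cos² integrates to L/2 = π/2 over (0, π).
∫_0^π u² dx = π/2, so ||u||_L² = sqrt(2)*sqrt(π)/2.
∫_0^π (u')² dx = 8*π, so ||u'||_L² = 2*sqrt(2)*sqrt(π).
Ratio ||u||_L² / ||u'||_L² = 1/4.
Sharp Poincaré constant on H^1_0(0, π) is C_P = L/π = 1, achieved by sin(x).
This is the k = 4 harmonic; the ratio L/(kπ) is strictly less than C_P = L/π, consistent with the sharp inequality ||u||_L² ≤ C_P ||u'||_L².


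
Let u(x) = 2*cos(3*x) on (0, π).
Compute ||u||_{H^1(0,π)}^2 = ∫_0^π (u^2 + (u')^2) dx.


||u||_{H^1(0,π)}^2 = 20*π

u'(x) = -6*sin(3*x).
Expand u² and (u')² and integrate term by term on (0, π), using: for integers n ≥ 1, ∫_0^π sin²(nx) dx = ∫_0^π cos²(nx) dx = π/2; for n ≠ n', ∫_0^π sin(nx)sin(n'x) dx = ∫_0^π cos(nx)cos(n'x) dx = 0; and by product-to-sum, ∫_0^π sin(nx)cos(n'x) dx = ½∫_0^π [sin((n+n')x) + sin((n−n')x)] dx, which is 0 when n+n' is even and 2n/(n²−n'²) when n+n' is odd (it need not vanish on (0, π)).
  u² squared terms: (2)²·∫cos(3x)² dx = 4·π/2 = 2*π.
  So ∫_0^π u² dx = 2*π.
  (u')² squared terms: (-6)²·∫sin(3x)² dx = 36·π/2 = 18*π.
  So ∫_0^π (u')² dx = 18*π.
||u||_{H^1}^2 = (2*π) + (18*π) = 20*π.


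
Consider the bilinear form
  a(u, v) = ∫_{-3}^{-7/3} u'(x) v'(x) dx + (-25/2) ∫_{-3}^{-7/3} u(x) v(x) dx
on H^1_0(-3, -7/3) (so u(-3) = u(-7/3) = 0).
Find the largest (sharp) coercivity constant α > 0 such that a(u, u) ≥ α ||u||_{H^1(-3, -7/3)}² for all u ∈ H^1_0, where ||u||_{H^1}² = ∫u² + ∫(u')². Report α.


α = (-50 + 9*π^2)/(4 + 9*π^2)

Coercivity of a(·,·) on H^1_0(-3, -7/3) means a(u, u) ≥ α ||u||_{H^1}² for every u ∈ H^1_0.
The interval has length L = 2/3, and Poincaré/coercivity depend only on L. Here a(u, u) = ∫(u')² + (-25/2)·∫u².
Here c = -25/2 < 0 with |c| < (π/L)² = 9*π^2/4, so coercivity still holds. The condition a(u,u) ≥ α||u||_{H^1}² reads (1−α)∫(u')² ≥ (α−c)∫u². Any admissible α is ≤ 1 (rapidly oscillating u have ∫u²/∫(u')² → 0), and α = 1 would force 0 ≥ (1−c)∫u², impossible since c < 1; so 1−α > 0. By the sharp Poincaré inequality on H^1_0 of an interval of length L, ∫(u')² ≥ (π/L)²∫u² with equality for the first sine mode sin(π(x−x₀)/L) (x₀ the left endpoint), so the inequality holds for all u iff (1−α)(π/L)² ≥ α − c, i.e. α ≤ ((π/L)² + c)/((π/L)² + 1) = (1 + c(L/π)²)/(1 + (L/π)²). (Direct route, valid since c ≤ 0: Poincaré gives c∫u² ≥ c(L/π)²∫(u')², so a(u,u) ≥ (1 + c(L/π)²)∫(u')², while ||u||_{H^1}² ≤ (1 + (L/π)²)∫(u')²; dividing yields the same α.) With (π/L)² = 9*π^2/4 and c = -25/2, the largest admissible constant is α = ((π/L)² + c)/((π/L)² + 1).
Simplifying, α = (-50 + 9*π^2)/(4 + 9*π^2).


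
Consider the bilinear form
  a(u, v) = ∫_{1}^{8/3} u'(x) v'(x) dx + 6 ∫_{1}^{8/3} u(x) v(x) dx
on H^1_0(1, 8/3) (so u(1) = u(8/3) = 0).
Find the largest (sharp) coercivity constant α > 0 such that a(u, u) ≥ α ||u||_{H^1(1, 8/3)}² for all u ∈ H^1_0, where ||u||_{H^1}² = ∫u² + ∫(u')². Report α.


α = 1

Coercivity of a(·,·) on H^1_0(1, 8/3) means a(u, u) ≥ α ||u||_{H^1}² for every u ∈ H^1_0.
The interval has length L = 5/3, and Poincaré/coercivity depend only on L. Here a(u, u) = ∫(u')² + (6)·∫u².
Here c = 6 ≥ 1, so a(u,u) = ∫(u')² + c∫u² ≥ ∫(u')² + ∫u² = ||u||_{H^1}², i.e. α = 1 works. No larger α is possible: a(u,u) ≥ α||u||_{H^1}² means (1−α)∫(u')² ≥ (α−c)∫u², and for the modes u_n = sin(nπ(x−x₀)/L) (x₀ the left endpoint) one has ∫u_n²/∫(u_n')² = (L/(nπ))² → 0, so a(u_n,u_n)/||u_n||_{H^1}² → 1. Hence the optimal constant is α = 1.
Therefore α = 1.


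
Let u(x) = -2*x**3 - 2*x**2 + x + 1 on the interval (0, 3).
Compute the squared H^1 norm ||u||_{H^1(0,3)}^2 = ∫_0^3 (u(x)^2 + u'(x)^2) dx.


||u||_{H^1}^2 = 166926/35

The H^1 norm (squared) on an interval (0, L) is
  ||u||_{H^1}^2 = ∫_0^L u(x)^2 dx + ∫_0^L u'(x)^2 dx.
Compute u'(x) = -6*x**2 - 4*x + 1.
Then u(x)^2 = 4*x**6 + 8*x**5 - 8*x**3 - 3*x**2 + 2*x + 1 and u'(x)^2 = 36*x**4 + 48*x**3 + 4*x**2 - 8*x + 1.
Integrate each monomial from 0 to 3 using ∫_0^3 c·x^n dx = c·3^(n+1)/(n+1):
  ∫_0^3 u(x)^2 dx = ∫_0^3 (4*x^6 + 8*x^5 - 8*x^3 - 3*x^2 + 2*x + 1) dx. Term by term:
    ∫_0^3 4*x^6 dx = 8748/7;  ∫_0^3 8*x^5 dx = 972;  ∫_0^3 -8*x^3 dx = -162;
    ∫_0^3 -3*x^2 dx = -27;  ∫_0^3 2*x dx = 9;  ∫_0^3 1 dx = 3.
  Sum: 8748/7 + 972 − 162 − 27 + 9 + 3 = 14313/7.
  ∫_0^3 u'(x)^2 dx = ∫_0^3 (36*x^4 + 48*x^3 + 4*x^2 - 8*x + 1) dx. Term by term:
    ∫_0^3 36*x^4 dx = 8748/5;  ∫_0^3 48*x^3 dx = 972;  ∫_0^3 4*x^2 dx = 36;
    ∫_0^3 -8*x dx = -36;  ∫_0^3 1 dx = 3.
  Sum: 8748/5 + 972 + 36 − 36 + 3 = 13623/5.
Adding: ||u||_{H^1}^2 = 14313/7 + 13623/5 = 166926/35.


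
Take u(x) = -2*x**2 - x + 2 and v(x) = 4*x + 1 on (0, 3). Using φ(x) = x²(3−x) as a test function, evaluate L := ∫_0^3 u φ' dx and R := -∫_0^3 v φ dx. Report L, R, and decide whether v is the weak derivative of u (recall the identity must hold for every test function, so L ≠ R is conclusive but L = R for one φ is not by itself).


LHS = 1107/20, RHS = -1107/20. No, v is not the weak derivative of u.

u(x) = -2*x**2 - x + 2, classical derivative u'(x) = -4*x - 1.
φ(x) = x²(3−x), so φ'(x) = 3*x*(2 - x).
Note φ(0) = φ(3) = 0, so the boundary term u·φ vanishes.
LHS = ∫_0^3 u(x) φ'(x) dx = ∫_0^3 (6*x^4 - 9*x^3 - 12*x^2 + 12*x) dx. Term by term:
  ∫_0^3 6*x^4 dx = 1458/5;  ∫_0^3 -9*x^3 dx = -729/4;  ∫_0^3 -12*x^2 dx = -108;
  ∫_0^3 12*x dx = 54.
Sum: 1458/5 − 729/4 − 108 + 54 = 1107/20.
So LHS = 1107/20.
∫_0^3 v(x) φ(x) dx = ∫_0^3 (-4*x^4 + 11*x^3 + 3*x^2) dx. Term by term:
  ∫_0^3 -4*x^4 dx = -972/5;  ∫_0^3 11*x^3 dx = 891/4;  ∫_0^3 3*x^2 dx = 27.
Sum: -972/5 + 891/4 + 27 = 1107/20.
So RHS = -∫_0^3 v(x) φ(x) dx = -1107/20.
LHS − RHS = 1107/10 ≠ 0, so the identity fails.
(For a valid weak derivative the identity must hold for EVERY test function, in particular this one. The failure shows v is NOT the weak derivative of u.)
Correct weak derivative would be u'(x) = -4*x - 1.


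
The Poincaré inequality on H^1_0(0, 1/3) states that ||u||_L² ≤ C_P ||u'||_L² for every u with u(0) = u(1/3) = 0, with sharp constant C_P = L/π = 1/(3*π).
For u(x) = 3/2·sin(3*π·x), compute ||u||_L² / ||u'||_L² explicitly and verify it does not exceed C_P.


||u||_L² / ||u'||_L² = 1/(3*π) = C_P.

u(x) = 3/2·sin(3*π·x), so u'(x) = 9*π*cos(3*π*x)/2.
Writing u(x) = A·sin(kπx/L) with A = 3/2 and k = 1, use ∫_0^L sin²(kπx/L) dx = L/2 and ∫_0^L cos²(kπx/L) dx = L/2.
u² = 9/4·sin²(3*π·x) and (u')² = 81*π^2/4·cos²(3*π·x), and each of sin², cos² integrates to L/2 = 1/6 over (0, 1/3).
∫_0^1/3 u² dx = 3/8, so ||u||_L² = sqrt(6)/4.
∫_0^1/3 (u')² dx = 27*π^2/8, so ||u'||_L² = 3*sqrt(6)*π/4.
Ratio ||u||_L² / ||u'||_L² = 1/(3*π).
Sharp Poincaré constant on H^1_0(0, 1/3) is C_P = L/π = 1/(3*π), achieved by sin(3*π·x).
This is the k = 1 eigenfunction (up to amplitude), so the ratio equals the sharp Poincaré constant exactly.
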